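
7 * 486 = 3402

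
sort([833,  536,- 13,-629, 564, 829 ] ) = [ - 629, - 13,536 , 564,829,833] 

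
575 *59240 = 34063000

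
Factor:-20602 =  - 2^1*10301^1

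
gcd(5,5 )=5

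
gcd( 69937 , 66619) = 7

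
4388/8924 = 1097/2231 = 0.49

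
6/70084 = 3/35042 = 0.00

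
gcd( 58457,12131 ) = 7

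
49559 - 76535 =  - 26976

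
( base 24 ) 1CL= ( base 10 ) 885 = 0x375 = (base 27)15L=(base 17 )311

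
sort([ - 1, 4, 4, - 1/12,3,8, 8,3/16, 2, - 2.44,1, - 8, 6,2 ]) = [ - 8, - 2.44,-1, - 1/12, 3/16, 1, 2,2 , 3,4,4, 6, 8,8]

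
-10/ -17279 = 10/17279 = 0.00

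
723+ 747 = 1470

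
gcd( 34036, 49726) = 2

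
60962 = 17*3586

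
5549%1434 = 1247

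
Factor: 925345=5^1*185069^1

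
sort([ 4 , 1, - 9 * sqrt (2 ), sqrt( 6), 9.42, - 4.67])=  [ - 9 * sqrt( 2 ) ,  -  4.67,1 , sqrt( 6), 4,9.42] 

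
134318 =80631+53687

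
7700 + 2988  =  10688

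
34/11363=34/11363= 0.00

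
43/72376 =43/72376 = 0.00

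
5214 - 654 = 4560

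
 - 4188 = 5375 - 9563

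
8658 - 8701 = -43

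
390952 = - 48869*(-8)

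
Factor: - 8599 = -8599^1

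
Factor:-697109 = -7^1*53^1*  1879^1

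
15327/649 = 23+400/649 = 23.62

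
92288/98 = 941 + 5/7 = 941.71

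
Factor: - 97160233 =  - 47^1*811^1*2549^1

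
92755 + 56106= 148861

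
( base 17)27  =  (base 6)105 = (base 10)41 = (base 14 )2D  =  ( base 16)29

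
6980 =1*6980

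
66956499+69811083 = 136767582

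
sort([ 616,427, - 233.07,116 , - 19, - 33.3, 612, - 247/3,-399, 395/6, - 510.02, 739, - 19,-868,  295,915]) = [- 868,- 510.02,-399,- 233.07,- 247/3, - 33.3 ,  -  19, - 19, 395/6,116, 295, 427,612,616,739, 915] 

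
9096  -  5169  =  3927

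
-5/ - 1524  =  5/1524 = 0.00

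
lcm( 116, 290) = 580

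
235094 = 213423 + 21671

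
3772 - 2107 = 1665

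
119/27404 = 7/1612 = 0.00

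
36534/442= 18267/221   =  82.66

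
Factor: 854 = 2^1*7^1*61^1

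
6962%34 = 26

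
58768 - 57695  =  1073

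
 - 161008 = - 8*20126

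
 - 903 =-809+-94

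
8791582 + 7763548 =16555130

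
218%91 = 36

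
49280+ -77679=-28399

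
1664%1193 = 471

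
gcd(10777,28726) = 1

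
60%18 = 6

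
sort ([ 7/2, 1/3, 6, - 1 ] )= [ - 1, 1/3, 7/2, 6]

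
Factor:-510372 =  - 2^2*3^2*14177^1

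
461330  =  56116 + 405214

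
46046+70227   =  116273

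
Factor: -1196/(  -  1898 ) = 2^1*23^1*73^ ( - 1) = 46/73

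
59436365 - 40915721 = 18520644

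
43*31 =1333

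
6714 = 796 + 5918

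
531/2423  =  531/2423 = 0.22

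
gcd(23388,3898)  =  3898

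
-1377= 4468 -5845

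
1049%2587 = 1049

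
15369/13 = 15369/13 = 1182.23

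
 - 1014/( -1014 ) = 1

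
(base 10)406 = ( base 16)196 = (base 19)127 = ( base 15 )1C1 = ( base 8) 626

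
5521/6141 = 5521/6141 = 0.90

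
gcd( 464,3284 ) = 4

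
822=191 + 631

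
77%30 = 17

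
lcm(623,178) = 1246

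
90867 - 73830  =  17037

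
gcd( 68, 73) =1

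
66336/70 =33168/35 = 947.66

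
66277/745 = 66277/745 =88.96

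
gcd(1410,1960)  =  10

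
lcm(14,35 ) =70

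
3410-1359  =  2051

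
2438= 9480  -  7042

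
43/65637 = 43/65637 = 0.00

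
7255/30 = 241  +  5/6=241.83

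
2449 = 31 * 79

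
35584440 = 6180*5758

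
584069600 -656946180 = -72876580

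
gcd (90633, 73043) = 1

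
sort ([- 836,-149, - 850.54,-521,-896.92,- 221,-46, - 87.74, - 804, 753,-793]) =[-896.92, -850.54 ,-836, - 804, -793,-521, - 221, - 149, - 87.74,-46, 753 ]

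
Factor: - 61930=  - 2^1*5^1*11^1*563^1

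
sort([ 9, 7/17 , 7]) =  [7/17, 7,9 ]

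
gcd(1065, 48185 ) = 5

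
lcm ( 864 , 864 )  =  864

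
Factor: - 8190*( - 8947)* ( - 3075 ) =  -225323484750=- 2^1*3^3*5^3 *7^1*13^1*23^1  *  41^1*389^1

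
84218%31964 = 20290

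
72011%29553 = 12905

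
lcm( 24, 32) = 96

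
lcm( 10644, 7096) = 21288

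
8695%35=15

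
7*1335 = 9345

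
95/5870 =19/1174 = 0.02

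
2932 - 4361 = -1429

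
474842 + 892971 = 1367813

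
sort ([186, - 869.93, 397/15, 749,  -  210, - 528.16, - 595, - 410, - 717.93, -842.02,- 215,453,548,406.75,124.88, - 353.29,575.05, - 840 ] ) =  [ - 869.93, - 842.02, - 840, - 717.93, -595, - 528.16, - 410, - 353.29, - 215 , - 210,397/15,124.88,  186, 406.75,453 , 548,575.05,749]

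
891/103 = 8  +  67/103 = 8.65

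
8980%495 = 70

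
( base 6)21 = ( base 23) d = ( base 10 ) 13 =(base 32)D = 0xD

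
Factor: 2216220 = 2^2*3^1*5^1*43^1* 859^1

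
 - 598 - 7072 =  -7670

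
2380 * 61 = 145180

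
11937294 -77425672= -65488378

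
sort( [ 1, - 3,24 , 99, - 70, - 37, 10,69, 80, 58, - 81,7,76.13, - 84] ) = [  -  84, - 81, - 70, - 37, - 3,1,7,10,24,58,69,76.13 , 80,99 ]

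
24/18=1+ 1/3 = 1.33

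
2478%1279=1199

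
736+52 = 788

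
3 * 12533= 37599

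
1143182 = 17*67246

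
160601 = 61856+98745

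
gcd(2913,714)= 3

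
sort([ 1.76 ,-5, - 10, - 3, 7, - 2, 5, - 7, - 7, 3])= [  -  10, - 7,  -  7,- 5,  -  3, - 2,1.76,3,5,7] 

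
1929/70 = 1929/70 = 27.56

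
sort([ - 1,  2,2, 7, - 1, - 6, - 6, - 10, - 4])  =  [ -10, - 6,-6,  -  4, - 1, - 1,2,  2, 7] 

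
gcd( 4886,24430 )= 4886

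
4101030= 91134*45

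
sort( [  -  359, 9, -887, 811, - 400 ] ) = [ - 887, - 400,-359, 9, 811]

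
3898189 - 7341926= - 3443737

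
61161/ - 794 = - 61161/794 = -77.03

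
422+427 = 849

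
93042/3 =31014 = 31014.00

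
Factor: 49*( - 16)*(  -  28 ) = 2^6* 7^3 = 21952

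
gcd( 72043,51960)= 1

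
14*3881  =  54334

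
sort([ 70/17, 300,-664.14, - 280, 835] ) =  [ -664.14,  -  280, 70/17, 300, 835 ]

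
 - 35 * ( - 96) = 3360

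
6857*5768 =39551176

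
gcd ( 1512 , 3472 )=56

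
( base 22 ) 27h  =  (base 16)473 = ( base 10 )1139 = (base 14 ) 5b5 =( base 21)2C5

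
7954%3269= 1416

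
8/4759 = 8/4759  =  0.00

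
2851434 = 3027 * 942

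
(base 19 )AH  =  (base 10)207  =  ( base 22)99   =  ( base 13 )12C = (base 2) 11001111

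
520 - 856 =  - 336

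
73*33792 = 2466816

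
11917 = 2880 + 9037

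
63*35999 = 2267937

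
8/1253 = 8/1253= 0.01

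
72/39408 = 3/1642=0.00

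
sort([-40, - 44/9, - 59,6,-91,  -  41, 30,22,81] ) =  [-91, - 59, - 41 , - 40,  -  44/9,6, 22, 30,81] 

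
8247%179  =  13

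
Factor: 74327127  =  3^1 * 7^1*3539387^1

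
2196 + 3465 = 5661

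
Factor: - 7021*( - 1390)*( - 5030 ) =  - 2^2*5^2 * 7^1*17^1*59^1 * 139^1*503^1 = -49088725700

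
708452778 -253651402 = 454801376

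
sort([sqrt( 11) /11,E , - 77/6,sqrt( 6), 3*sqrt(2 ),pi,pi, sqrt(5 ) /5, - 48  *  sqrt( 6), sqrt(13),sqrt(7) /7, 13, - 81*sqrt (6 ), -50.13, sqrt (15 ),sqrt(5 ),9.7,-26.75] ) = [-81*sqrt(6), - 48*sqrt(6 ),-50.13, - 26.75,-77/6,sqrt(11) /11,sqrt( 7)/7 , sqrt(5)/5,  sqrt( 5 ), sqrt(6), E,pi,  pi,sqrt(13 ),sqrt(15), 3*sqrt( 2 ), 9.7,13] 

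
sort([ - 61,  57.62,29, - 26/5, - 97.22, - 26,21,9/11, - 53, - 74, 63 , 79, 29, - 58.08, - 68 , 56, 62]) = [ - 97.22, - 74,-68, - 61, - 58.08,  -  53, - 26, - 26/5,9/11,21,29,29,56,57.62,62,63, 79]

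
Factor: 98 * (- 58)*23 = - 130732 = -  2^2*7^2* 23^1 * 29^1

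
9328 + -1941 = 7387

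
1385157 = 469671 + 915486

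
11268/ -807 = - 3756/269 = - 13.96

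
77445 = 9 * 8605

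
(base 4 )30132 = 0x31e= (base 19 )240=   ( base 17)2cg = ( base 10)798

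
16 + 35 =51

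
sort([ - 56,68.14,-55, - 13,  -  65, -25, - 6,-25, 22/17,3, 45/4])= [-65, - 56,-55,-25, - 25, - 13, - 6,22/17,3,  45/4,68.14]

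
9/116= 9/116 = 0.08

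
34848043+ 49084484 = 83932527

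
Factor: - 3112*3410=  - 2^4*5^1*11^1*31^1*389^1 = - 10611920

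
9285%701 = 172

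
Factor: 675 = 3^3*5^2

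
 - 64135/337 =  - 64135/337 = -190.31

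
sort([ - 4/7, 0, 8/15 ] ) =[- 4/7,0, 8/15]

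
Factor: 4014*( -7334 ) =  - 2^2 * 3^2*19^1*193^1*223^1 = - 29438676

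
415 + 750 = 1165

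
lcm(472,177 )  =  1416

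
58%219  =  58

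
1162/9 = 129 + 1/9 = 129.11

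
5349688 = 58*92236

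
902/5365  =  902/5365=0.17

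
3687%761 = 643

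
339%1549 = 339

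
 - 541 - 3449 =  - 3990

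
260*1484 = 385840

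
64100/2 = 32050 =32050.00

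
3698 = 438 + 3260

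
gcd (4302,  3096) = 18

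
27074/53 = 27074/53 = 510.83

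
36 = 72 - 36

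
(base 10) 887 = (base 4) 31313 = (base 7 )2405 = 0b1101110111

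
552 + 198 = 750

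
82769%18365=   9309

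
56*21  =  1176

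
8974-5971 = 3003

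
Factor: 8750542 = 2^1*337^1*12983^1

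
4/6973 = 4/6973 = 0.00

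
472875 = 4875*97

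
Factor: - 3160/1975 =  - 2^3* 5^( - 1) =-8/5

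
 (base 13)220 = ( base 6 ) 1404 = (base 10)364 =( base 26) E0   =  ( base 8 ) 554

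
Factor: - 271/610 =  - 2^( - 1 )*5^( - 1 )*61^(- 1 )*271^1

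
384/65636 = 96/16409 = 0.01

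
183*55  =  10065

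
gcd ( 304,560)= 16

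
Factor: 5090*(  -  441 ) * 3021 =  - 2^1*3^3 * 5^1*7^2*19^1*53^1 * 509^1 = -6781208490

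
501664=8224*61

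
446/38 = 223/19 = 11.74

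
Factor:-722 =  - 2^1*19^2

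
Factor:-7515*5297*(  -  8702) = 2^1*3^2*5^1*19^1 *167^1*229^1*5297^1= 346400122410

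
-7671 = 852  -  8523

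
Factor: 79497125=5^3*635977^1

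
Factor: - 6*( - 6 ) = 36 = 2^2 * 3^2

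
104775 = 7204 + 97571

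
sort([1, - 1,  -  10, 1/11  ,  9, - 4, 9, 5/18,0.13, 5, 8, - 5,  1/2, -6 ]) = [- 10, - 6,  -  5, - 4, - 1,1/11, 0.13 , 5/18  ,  1/2,1,5,8,9, 9]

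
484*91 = 44044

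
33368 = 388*86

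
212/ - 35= - 7 + 33/35=-  6.06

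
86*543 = 46698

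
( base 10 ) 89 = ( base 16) 59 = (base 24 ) 3h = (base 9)108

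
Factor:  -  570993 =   -  3^1*190331^1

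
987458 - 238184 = 749274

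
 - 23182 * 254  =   - 5888228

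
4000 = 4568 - 568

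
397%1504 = 397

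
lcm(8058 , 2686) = 8058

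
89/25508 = 89/25508 = 0.00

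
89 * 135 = 12015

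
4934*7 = 34538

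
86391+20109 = 106500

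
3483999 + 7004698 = 10488697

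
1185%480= 225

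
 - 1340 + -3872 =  - 5212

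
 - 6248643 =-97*64419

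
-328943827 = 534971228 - 863915055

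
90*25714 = 2314260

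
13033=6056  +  6977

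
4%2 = 0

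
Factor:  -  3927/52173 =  - 7/93 = -  3^( - 1)*  7^1 * 31^ ( - 1 ) 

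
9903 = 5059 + 4844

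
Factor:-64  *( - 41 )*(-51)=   -133824 =-2^6*3^1 * 17^1*41^1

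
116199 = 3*38733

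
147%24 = 3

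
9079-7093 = 1986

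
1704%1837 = 1704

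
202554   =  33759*6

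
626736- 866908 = -240172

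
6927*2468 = 17095836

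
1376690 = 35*39334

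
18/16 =1 + 1/8 = 1.12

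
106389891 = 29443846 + 76946045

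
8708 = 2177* 4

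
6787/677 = 10+17/677=10.03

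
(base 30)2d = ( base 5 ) 243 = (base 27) 2J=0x49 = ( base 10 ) 73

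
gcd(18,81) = 9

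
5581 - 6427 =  - 846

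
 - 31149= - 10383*3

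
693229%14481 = 12622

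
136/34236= 34/8559 = 0.00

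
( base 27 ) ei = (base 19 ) 11g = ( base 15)1b6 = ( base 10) 396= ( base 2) 110001100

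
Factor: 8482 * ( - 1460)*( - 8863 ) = 109756910360 = 2^3*5^1* 73^1*4241^1*8863^1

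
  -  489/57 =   -  9 + 8/19  =  - 8.58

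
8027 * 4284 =34387668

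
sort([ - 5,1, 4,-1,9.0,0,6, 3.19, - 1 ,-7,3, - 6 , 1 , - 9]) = [-9,  -  7, - 6,-5,  -  1, - 1,0,1,1,3 , 3.19, 4, 6,9.0]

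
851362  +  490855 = 1342217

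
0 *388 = 0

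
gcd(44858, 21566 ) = 2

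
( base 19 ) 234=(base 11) 652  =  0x30f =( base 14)3DD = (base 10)783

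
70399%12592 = 7439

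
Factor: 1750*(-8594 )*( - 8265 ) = 2^2 * 3^1*5^4*7^1*  19^1*29^1 * 4297^1 = 124301467500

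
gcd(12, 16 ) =4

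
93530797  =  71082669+22448128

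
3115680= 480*6491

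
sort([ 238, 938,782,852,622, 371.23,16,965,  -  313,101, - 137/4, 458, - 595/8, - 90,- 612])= [ - 612, - 313, - 90, - 595/8, - 137/4,16,101,  238,371.23,458, 622, 782, 852, 938,965] 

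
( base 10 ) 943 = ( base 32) tf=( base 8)1657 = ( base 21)22J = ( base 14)4B5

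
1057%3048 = 1057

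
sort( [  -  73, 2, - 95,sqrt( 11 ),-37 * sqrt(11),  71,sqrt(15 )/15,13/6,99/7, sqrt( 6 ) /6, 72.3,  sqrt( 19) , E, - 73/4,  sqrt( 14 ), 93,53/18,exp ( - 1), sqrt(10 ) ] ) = [ - 37*sqrt(11 ), - 95, - 73, - 73/4,sqrt( 15 ) /15, exp( - 1 ),sqrt (6)/6, 2, 13/6,E, 53/18, sqrt (10 ), sqrt( 11), sqrt( 14 ),  sqrt(19),99/7, 71, 72.3, 93]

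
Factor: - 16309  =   - 47^1*347^1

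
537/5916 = 179/1972 = 0.09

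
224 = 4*56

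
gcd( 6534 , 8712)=2178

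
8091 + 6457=14548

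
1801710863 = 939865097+861845766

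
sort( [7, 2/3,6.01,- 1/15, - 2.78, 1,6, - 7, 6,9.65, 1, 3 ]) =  [ - 7, - 2.78, - 1/15, 2/3, 1, 1, 3, 6, 6,6.01,7, 9.65]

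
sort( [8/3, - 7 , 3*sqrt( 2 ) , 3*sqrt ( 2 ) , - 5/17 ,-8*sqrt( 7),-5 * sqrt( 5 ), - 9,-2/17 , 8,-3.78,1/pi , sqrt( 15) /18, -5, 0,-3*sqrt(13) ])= [-8*sqrt(7), - 5*sqrt( 5)  ,-3*sqrt(13) , - 9 , - 7 , - 5, - 3.78, - 5/17, - 2/17,0,sqrt( 15)/18,  1/pi,  8/3,3*sqrt(2 ),  3*sqrt(2), 8 ] 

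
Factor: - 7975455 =-3^1*5^1 * 137^1*3881^1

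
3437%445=322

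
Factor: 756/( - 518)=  - 2^1* 3^3*37^( - 1 ) = - 54/37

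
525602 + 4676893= 5202495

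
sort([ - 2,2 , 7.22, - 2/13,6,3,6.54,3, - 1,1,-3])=[ - 3, - 2, - 1, -2/13,1, 2,  3,3,6,6.54,7.22 ]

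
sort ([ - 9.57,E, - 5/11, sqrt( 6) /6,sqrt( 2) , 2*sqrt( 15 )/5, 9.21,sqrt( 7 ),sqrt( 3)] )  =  [ -9.57, - 5/11, sqrt( 6) /6, sqrt(2 ), 2*sqrt( 15 )/5,sqrt( 3), sqrt(7 ),E,9.21 ]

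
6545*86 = 562870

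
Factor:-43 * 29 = -1247 = - 29^1*43^1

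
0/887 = 0 = 0.00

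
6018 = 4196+1822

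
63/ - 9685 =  - 1 + 9622/9685= - 0.01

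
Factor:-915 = -3^1*5^1*61^1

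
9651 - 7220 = 2431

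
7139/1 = 7139 = 7139.00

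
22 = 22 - 0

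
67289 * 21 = 1413069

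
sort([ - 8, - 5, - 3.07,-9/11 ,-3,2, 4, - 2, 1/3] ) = [  -  8,-5,-3.07,-3,  -  2,-9/11,1/3, 2, 4]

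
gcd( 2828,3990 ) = 14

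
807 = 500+307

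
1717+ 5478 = 7195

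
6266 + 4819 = 11085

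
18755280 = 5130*3656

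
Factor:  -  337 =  - 337^1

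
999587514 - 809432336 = 190155178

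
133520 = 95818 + 37702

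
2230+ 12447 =14677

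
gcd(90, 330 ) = 30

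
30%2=0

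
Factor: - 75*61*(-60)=274500 = 2^2*3^2* 5^3*61^1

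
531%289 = 242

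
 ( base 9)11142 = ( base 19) 119I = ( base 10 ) 7409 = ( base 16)1cf1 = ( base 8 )16361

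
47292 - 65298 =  - 18006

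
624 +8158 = 8782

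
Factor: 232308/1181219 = 2^2*3^5*13^( -1) * 239^1*90863^( -1 ) 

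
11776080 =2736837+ 9039243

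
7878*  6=47268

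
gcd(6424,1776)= 8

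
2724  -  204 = 2520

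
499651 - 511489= - 11838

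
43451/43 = 43451/43 = 1010.49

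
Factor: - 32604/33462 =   -  38/39 = - 2^1*3^( - 1)*13^( - 1)*19^1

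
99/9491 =99/9491 = 0.01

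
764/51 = 764/51 = 14.98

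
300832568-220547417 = 80285151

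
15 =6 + 9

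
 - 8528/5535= -2 + 62/135 = - 1.54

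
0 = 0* 3157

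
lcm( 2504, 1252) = 2504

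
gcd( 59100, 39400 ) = 19700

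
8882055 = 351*25305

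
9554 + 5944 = 15498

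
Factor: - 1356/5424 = -2^(-2) = - 1/4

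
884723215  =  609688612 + 275034603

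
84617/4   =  84617/4 = 21154.25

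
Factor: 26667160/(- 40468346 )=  - 13333580/20234173 = -2^2*5^1*13^1*3407^( - 1)*5939^( - 1)*51283^1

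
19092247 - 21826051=-2733804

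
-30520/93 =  - 30520/93 =- 328.17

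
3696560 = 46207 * 80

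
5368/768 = 671/96 = 6.99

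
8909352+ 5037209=13946561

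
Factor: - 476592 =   -  2^4*3^1*9929^1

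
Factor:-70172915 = -5^1 * 587^1*23909^1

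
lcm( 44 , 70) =1540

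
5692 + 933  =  6625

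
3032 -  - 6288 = 9320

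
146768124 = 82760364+64007760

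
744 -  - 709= 1453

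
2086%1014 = 58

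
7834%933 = 370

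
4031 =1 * 4031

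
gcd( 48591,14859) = 9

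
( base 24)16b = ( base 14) 3a3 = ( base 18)24b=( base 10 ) 731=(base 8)1333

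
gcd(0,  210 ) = 210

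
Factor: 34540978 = 2^1*17270489^1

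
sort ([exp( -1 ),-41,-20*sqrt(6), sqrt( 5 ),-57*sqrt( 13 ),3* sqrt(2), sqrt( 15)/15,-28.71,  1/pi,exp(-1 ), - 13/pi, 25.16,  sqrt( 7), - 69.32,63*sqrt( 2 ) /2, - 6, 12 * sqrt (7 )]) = [-57*sqrt(13), - 69.32, - 20 * sqrt( 6),-41,-28.71 ,-6,-13/pi, sqrt(15 ) /15,1/pi, exp (-1),  exp ( - 1 ), sqrt(5 ),sqrt( 7),3* sqrt( 2 ) , 25.16,12*sqrt( 7 ) , 63 * sqrt(2)/2]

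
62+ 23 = 85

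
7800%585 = 195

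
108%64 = 44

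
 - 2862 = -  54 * 53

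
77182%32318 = 12546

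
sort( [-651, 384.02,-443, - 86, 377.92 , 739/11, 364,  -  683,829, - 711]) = [- 711, - 683 ,-651 , - 443, - 86,739/11, 364,  377.92 , 384.02,  829]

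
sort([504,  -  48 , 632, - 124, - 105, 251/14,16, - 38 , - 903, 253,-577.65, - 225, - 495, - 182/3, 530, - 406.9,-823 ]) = [-903, - 823, - 577.65,- 495, - 406.9,  -  225, - 124,-105, - 182/3, - 48, - 38, 16, 251/14,  253 , 504, 530, 632]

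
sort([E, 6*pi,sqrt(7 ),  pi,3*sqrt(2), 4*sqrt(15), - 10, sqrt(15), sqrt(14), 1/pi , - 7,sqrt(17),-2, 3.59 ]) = [ - 10,-7 , - 2, 1/pi,sqrt(7 ), E,pi,  3.59, sqrt( 14), sqrt(15), sqrt(17),3*sqrt(2 ),4*sqrt( 15 ),  6*pi ]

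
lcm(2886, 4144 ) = 161616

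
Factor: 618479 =61^1  *  10139^1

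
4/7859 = 4/7859  =  0.00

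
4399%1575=1249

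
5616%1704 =504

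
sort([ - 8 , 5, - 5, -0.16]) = [ - 8 ,-5, - 0.16,5] 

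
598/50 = 299/25 = 11.96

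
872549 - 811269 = 61280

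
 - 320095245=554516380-874611625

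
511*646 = 330106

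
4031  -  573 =3458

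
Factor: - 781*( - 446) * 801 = 279009126 = 2^1* 3^2*11^1*71^1*89^1 * 223^1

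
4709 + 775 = 5484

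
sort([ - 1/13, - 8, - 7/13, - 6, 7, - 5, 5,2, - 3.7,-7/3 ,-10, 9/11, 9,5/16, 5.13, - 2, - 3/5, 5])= [ - 10,-8, - 6,- 5, - 3.7, - 7/3,-2, -3/5, -7/13,  -  1/13, 5/16, 9/11,  2,5, 5, 5.13, 7,  9]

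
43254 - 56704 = - 13450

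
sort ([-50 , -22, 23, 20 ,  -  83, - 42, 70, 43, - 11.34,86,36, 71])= [ - 83,-50,-42, - 22, - 11.34, 20,23, 36, 43 , 70,71, 86]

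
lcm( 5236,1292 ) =99484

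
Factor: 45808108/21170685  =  2^2*3^(-1)*5^( - 1 )*211^( - 1) * 6689^ ( - 1)*11452027^1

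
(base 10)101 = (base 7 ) 203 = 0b1100101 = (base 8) 145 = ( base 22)4d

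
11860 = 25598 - 13738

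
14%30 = 14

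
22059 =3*7353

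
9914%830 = 784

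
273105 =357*765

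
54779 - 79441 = -24662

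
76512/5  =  76512/5=15302.40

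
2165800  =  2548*850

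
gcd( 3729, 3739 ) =1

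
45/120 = 3/8=   0.38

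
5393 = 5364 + 29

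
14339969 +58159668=72499637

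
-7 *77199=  - 540393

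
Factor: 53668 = 2^2 * 13417^1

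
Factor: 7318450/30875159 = 2^1 * 5^2*7^( - 1)*146369^1*4410737^ ( - 1)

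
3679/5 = 3679/5 = 735.80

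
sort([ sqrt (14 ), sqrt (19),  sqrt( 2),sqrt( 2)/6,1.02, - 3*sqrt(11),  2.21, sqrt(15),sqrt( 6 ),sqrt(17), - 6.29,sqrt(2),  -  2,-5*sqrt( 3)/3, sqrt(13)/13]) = [-3*sqrt(11),-6.29, - 5*sqrt(3)/3,-2,sqrt (2)/6, sqrt ( 13)/13,1.02,sqrt( 2),sqrt( 2 ),2.21,sqrt (6), sqrt(14), sqrt( 15 ), sqrt( 17),sqrt ( 19) ] 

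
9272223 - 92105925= - 82833702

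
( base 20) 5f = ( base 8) 163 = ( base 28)43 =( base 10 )115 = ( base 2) 1110011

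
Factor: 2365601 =7^1*17^1 * 103^1*193^1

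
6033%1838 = 519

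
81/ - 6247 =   -  1+6166/6247 = - 0.01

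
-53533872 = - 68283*784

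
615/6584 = 615/6584=0.09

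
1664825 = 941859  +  722966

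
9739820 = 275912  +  9463908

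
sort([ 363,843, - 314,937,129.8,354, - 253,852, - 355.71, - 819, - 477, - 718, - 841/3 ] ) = [  -  819, - 718, - 477, - 355.71, - 314,-841/3,  -  253,129.8,354,363,  843,852, 937] 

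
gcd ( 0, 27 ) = 27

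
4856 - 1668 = 3188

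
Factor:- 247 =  - 13^1 * 19^1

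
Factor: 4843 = 29^1*167^1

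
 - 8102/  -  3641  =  2 + 820/3641 = 2.23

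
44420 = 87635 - 43215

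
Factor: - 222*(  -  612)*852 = 115756128 = 2^5*3^4*17^1 *37^1*71^1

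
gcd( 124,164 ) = 4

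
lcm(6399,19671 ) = 531117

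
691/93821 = 691/93821 = 0.01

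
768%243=39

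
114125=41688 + 72437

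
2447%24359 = 2447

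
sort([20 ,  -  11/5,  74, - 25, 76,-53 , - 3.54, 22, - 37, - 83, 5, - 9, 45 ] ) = [ -83 , - 53,-37, - 25,  -  9, - 3.54,-11/5, 5, 20 , 22,45, 74,76] 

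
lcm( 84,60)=420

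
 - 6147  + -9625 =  - 15772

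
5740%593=403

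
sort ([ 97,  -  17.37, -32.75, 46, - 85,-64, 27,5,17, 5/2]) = [-85, - 64, - 32.75, - 17.37, 5/2, 5,  17,27, 46,97] 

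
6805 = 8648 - 1843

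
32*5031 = 160992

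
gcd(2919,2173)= 1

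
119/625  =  119/625= 0.19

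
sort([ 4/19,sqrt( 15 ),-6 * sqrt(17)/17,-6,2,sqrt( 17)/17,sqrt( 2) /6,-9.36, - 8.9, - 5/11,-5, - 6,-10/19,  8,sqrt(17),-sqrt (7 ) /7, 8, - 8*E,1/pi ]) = [-8 * E, -9.36, - 8.9,-6,-6,-5, - 6 * sqrt( 17)/17,-10/19,-5/11, - sqrt(  7)/7,4/19,sqrt( 2 ) /6,  sqrt(17 )/17,1/pi, 2,sqrt(15 ),sqrt( 17),8,8 ]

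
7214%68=6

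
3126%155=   26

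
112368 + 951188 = 1063556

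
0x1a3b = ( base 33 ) 65G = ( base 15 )1ECA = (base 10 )6715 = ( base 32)6hr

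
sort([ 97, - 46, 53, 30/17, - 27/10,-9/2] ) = [ - 46,-9/2, - 27/10, 30/17, 53, 97] 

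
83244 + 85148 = 168392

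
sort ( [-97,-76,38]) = [ - 97, - 76, 38 ] 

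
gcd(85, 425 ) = 85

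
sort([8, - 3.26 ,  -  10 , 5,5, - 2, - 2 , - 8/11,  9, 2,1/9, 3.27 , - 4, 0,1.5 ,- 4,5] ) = [ - 10, - 4 , - 4, - 3.26,-2,-2,-8/11,0 , 1/9,1.5,2,  3.27 , 5,  5, 5,8,9]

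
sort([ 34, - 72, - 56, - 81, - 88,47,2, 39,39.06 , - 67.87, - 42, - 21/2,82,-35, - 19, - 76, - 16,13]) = [-88, - 81 , - 76, - 72, - 67.87, - 56, - 42, - 35, - 19, - 16, - 21/2,2,13,34,39,39.06, 47,  82]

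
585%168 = 81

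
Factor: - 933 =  - 3^1*311^1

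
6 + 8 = 14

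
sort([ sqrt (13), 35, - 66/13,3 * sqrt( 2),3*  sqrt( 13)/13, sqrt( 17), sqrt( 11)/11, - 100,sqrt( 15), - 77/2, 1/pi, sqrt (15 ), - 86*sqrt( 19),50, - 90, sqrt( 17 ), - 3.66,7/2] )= [ - 86*sqrt( 19), - 100, - 90,- 77/2, - 66/13,-3.66, sqrt( 11)/11, 1/pi , 3*sqrt( 13)/13,7/2, sqrt(13),sqrt( 15 ), sqrt(15 ) , sqrt( 17), sqrt( 17 ),3 * sqrt( 2 ), 35, 50 ]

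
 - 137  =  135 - 272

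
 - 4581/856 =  - 6 + 555/856=- 5.35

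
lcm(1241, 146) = 2482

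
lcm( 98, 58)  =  2842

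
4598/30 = 153+4/15  =  153.27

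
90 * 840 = 75600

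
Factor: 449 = 449^1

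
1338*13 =17394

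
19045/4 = 19045/4= 4761.25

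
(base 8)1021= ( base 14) 29B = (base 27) jg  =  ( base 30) hj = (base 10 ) 529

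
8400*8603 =72265200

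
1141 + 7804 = 8945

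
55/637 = 55/637 = 0.09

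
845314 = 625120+220194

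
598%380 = 218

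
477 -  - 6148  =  6625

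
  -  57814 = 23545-81359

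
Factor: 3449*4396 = 2^2*7^1*157^1*3449^1 = 15161804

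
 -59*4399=-259541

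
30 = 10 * 3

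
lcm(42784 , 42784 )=42784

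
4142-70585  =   - 66443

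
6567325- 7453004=-885679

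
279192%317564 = 279192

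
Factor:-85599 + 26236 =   -  59363  =  -  23^1*29^1*89^1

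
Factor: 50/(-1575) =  - 2/63=- 2^1*3^( -2 )  *  7^(  -  1)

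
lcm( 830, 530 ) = 43990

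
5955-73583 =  - 67628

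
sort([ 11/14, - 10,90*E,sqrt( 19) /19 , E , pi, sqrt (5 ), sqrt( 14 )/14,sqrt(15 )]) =[ - 10, sqrt( 19 )/19, sqrt( 14 )/14, 11/14, sqrt( 5), E, pi,sqrt ( 15 ) , 90*E]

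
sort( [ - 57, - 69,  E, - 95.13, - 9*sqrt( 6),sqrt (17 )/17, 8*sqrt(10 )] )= [  -  95.13, - 69, - 57, - 9*sqrt(6),sqrt(17 ) /17,  E, 8*sqrt( 10) ] 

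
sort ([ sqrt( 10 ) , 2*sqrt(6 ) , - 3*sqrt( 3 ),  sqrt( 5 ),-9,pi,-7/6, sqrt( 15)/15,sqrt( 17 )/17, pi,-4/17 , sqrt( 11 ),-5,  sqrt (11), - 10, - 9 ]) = [ - 10, - 9, - 9,-3*sqrt( 3), - 5,-7/6,-4/17, sqrt( 17) /17,  sqrt(15)/15,sqrt( 5) , pi, pi,sqrt( 10 ), sqrt( 11),sqrt( 11),2 *sqrt( 6 ) ] 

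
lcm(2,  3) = 6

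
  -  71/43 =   -  71/43=-1.65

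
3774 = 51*74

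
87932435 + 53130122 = 141062557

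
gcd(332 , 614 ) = 2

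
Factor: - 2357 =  - 2357^1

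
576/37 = 15  +  21/37 = 15.57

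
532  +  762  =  1294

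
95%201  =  95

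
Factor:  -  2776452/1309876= - 3^1*7^1*33053^1*327469^(-1 ) =-  694113/327469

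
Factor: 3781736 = 2^3 * 7^1*67531^1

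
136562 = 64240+72322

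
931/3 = 931/3 = 310.33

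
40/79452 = 10/19863 =0.00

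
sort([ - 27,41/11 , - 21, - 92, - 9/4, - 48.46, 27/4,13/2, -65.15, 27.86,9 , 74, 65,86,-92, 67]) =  [ - 92, - 92, - 65.15, - 48.46, - 27, - 21,-9/4, 41/11,13/2,27/4,9,27.86,65,67, 74, 86 ] 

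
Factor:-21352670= - 2^1*5^1*2135267^1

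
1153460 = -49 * ( - 23540) 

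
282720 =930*304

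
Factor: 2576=2^4*7^1*23^1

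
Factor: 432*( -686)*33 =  - 9779616 = - 2^5 *3^4*7^3 * 11^1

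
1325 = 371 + 954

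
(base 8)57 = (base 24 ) 1N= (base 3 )1202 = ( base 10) 47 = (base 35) 1c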